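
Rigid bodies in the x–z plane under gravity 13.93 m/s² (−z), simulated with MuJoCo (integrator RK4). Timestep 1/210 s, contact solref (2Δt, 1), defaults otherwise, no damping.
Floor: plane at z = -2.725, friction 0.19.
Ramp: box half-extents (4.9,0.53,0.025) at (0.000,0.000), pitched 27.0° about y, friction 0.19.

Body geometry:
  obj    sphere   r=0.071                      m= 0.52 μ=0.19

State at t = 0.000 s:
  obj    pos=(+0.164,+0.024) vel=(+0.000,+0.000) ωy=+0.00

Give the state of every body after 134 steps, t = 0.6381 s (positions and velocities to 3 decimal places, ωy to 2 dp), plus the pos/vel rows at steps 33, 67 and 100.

State at t = 0.6381 s:
  obj    pos=(+0.984,-0.393) vel=(+2.569,-1.309) ωy=+40.58

Key-timestep trajectory:
   step    t(s)  obj.x    obj.z    obj.vx   obj.vz 
     33  0.1571   +0.214  -0.001  +0.633  -0.322
     67  0.3190   +0.369  -0.080  +1.284  -0.654
    100  0.4762   +0.621  -0.208  +1.917  -0.977


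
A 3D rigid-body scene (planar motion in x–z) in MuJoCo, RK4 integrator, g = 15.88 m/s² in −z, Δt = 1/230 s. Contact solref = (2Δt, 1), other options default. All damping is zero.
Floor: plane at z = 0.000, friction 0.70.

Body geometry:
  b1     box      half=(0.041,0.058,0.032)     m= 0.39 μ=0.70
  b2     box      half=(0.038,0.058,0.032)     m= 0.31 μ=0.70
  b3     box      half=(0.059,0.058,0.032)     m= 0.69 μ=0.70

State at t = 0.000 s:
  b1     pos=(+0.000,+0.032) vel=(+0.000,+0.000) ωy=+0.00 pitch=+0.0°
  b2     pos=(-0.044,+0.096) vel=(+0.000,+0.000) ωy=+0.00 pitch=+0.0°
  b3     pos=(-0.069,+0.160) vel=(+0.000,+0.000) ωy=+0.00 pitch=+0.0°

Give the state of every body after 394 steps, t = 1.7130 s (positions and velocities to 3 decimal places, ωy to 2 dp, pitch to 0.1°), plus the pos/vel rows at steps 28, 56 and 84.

State at t = 1.7130 s:
  b1     pos=(+0.000,+0.032) vel=(+0.000,+0.000) ωy=+0.00 pitch=+0.0°
  b2     pos=(-0.080,+0.038) vel=(+0.000,+0.000) ωy=+0.00 pitch=-90.0°
  b3     pos=(-0.272,+0.032) vel=(+0.000,+0.000) ωy=+0.00 pitch=+180.0°

Key-timestep trajectory:
   step    t(s)  b1.x    b1.z    b1.vx   b1.vz   b2.x    b2.z    b2.vx   b2.vz   b3.x    b3.z    b3.vx   b3.vz 
     28  0.1217   +0.000  +0.032  +0.002  +0.000   -0.054  +0.093  -0.188  -0.082   -0.099  +0.145  -0.518  -0.375
     56  0.2435   +0.000  +0.032  +0.000  +0.000   -0.082  +0.035  +0.111  +0.006   -0.180  +0.059  -0.663  +0.071
     84  0.3652   +0.000  +0.032  +0.000  +0.000   -0.080  +0.038  +0.000  +0.000   -0.243  +0.058  -0.590  -0.336


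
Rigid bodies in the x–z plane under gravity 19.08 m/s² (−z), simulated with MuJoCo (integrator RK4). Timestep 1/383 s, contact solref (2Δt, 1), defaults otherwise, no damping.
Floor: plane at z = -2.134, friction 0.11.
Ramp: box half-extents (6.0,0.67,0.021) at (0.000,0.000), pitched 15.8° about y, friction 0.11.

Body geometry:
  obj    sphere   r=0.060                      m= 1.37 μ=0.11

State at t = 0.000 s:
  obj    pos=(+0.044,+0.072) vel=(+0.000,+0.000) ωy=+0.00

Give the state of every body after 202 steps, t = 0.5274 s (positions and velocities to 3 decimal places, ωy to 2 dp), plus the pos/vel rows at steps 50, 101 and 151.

State at t = 0.5274 s:
  obj    pos=(+0.541,-0.069) vel=(+1.883,-0.533) ωy=+32.61

Key-timestep trajectory:
   step    t(s)  obj.x    obj.z    obj.vx   obj.vz 
     50  0.1305   +0.074  +0.063  +0.466  -0.132
    101  0.2637   +0.168  +0.037  +0.942  -0.266
    151  0.3943   +0.322  -0.007  +1.408  -0.398


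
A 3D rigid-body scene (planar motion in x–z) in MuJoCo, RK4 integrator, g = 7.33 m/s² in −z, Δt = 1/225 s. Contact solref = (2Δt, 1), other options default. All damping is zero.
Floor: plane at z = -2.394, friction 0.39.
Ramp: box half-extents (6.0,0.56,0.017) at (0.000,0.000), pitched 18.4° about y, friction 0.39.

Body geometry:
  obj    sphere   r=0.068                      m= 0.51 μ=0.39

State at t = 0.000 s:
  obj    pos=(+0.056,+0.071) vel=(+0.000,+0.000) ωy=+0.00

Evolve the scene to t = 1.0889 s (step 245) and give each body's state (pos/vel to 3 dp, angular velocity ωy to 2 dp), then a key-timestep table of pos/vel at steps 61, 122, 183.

State at t = 1.0889 s:
  obj    pos=(+0.986,-0.238) vel=(+1.708,-0.568) ωy=+26.46

Key-timestep trajectory:
   step    t(s)  obj.x    obj.z    obj.vx   obj.vz 
     61  0.2711   +0.114  +0.052  +0.425  -0.141
    122  0.5422   +0.287  -0.006  +0.850  -0.283
    183  0.8133   +0.575  -0.102  +1.275  -0.424


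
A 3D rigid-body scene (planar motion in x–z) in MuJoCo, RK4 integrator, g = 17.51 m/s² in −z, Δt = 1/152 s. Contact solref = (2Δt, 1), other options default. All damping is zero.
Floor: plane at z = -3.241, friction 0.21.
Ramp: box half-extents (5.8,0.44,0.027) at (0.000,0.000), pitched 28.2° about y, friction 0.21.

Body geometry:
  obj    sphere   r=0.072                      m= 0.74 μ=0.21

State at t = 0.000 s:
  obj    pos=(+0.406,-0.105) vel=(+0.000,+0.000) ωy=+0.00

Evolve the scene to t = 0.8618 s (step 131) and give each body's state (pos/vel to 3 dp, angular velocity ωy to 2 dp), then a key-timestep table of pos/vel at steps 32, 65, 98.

State at t = 0.8618 s:
  obj    pos=(+2.341,-1.143) vel=(+4.490,-2.407) ωy=+70.72

Key-timestep trajectory:
   step    t(s)  obj.x    obj.z    obj.vx   obj.vz 
     32  0.2105   +0.521  -0.167  +1.097  -0.588
     65  0.4276   +0.882  -0.361  +2.228  -1.195
     98  0.6447   +1.489  -0.686  +3.359  -1.801


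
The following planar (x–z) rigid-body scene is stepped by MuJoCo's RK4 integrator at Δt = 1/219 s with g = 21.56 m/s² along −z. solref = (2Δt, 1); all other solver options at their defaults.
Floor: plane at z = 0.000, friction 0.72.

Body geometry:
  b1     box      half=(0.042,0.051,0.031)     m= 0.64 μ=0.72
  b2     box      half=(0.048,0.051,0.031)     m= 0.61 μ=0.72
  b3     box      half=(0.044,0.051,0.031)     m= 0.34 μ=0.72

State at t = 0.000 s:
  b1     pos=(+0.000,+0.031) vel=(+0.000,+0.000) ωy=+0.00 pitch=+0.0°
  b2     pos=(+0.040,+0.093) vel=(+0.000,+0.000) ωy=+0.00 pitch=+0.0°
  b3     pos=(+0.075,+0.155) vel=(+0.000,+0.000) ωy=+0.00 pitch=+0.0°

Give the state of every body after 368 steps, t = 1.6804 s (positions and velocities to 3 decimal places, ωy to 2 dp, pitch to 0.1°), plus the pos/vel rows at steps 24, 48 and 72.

State at t = 1.6804 s:
  b1     pos=(+0.000,+0.031) vel=(+0.000,+0.000) ωy=+0.00 pitch=+0.0°
  b2     pos=(+0.083,+0.048) vel=(+0.000,+0.000) ωy=+0.00 pitch=+90.0°
  b3     pos=(+0.252,+0.031) vel=(+0.000,+0.000) ωy=+0.00 pitch=+180.0°

Key-timestep trajectory:
   step    t(s)  b1.x    b1.z    b1.vx   b1.vz   b2.x    b2.z    b2.vx   b2.vz   b3.x    b3.z    b3.vx   b3.vz 
     24  0.1096   +0.000  +0.031  -0.001  +0.000   +0.050  +0.092  +0.213  -0.055   +0.103  +0.139  +0.563  -0.450
     48  0.2192   +0.000  +0.031  +0.000  +0.000   +0.086  +0.047  +0.180  +0.234   +0.182  +0.045  +0.535  +0.399
     72  0.3288   +0.000  +0.031  +0.000  +0.000   +0.082  +0.048  +0.088  -0.027   +0.236  +0.044  +0.605  -0.384


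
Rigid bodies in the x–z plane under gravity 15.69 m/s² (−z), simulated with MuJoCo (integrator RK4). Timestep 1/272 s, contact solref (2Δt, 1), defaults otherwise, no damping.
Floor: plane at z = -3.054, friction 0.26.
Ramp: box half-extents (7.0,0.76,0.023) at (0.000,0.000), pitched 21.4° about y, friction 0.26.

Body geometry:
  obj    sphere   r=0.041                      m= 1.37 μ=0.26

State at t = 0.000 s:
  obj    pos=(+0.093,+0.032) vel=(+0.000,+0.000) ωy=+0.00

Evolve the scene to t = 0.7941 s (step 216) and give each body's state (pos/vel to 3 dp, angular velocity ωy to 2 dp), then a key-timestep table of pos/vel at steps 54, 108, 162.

State at t = 0.7941 s:
  obj    pos=(+1.294,-0.438) vel=(+3.024,-1.185) ωy=+79.19

Key-timestep trajectory:
   step    t(s)  obj.x    obj.z    obj.vx   obj.vz 
     54  0.1985   +0.168  +0.003  +0.756  -0.296
    108  0.3971   +0.393  -0.085  +1.512  -0.592
    162  0.5956   +0.768  -0.232  +2.268  -0.889


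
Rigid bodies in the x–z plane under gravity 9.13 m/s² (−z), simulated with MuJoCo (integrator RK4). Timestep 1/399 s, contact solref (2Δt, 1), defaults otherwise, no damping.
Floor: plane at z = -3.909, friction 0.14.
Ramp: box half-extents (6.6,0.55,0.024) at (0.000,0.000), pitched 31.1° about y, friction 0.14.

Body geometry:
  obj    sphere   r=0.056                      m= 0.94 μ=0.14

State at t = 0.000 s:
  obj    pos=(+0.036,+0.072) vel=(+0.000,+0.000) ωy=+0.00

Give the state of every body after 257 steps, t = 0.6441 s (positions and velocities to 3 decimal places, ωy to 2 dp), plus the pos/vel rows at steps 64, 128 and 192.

State at t = 0.6441 s:
  obj    pos=(+0.679,-0.316) vel=(+1.998,-1.204) ωy=+31.47

Key-timestep trajectory:
   step    t(s)  obj.x    obj.z    obj.vx   obj.vz 
     64  0.1604   +0.076  +0.048  +0.497  -0.302
    128  0.3208   +0.195  -0.025  +0.989  -0.613
    192  0.4812   +0.395  -0.145  +1.499  -0.883


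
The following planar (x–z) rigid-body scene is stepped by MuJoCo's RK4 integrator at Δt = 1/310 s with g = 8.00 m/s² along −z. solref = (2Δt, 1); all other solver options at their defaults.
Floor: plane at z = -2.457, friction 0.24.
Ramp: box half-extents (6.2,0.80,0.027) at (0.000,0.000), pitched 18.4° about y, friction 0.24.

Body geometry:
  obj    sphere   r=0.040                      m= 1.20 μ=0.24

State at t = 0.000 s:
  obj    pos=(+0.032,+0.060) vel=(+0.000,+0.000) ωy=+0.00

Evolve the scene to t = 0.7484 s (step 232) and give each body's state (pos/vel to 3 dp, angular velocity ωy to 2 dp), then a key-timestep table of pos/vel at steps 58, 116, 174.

State at t = 0.7484 s:
  obj    pos=(+0.511,-0.099) vel=(+1.281,-0.426) ωy=+33.74

Key-timestep trajectory:
   step    t(s)  obj.x    obj.z    obj.vx   obj.vz 
     58  0.1871   +0.062  +0.050  +0.320  -0.107
    116  0.3742   +0.152  +0.020  +0.640  -0.213
    174  0.5613   +0.302  -0.030  +0.961  -0.320


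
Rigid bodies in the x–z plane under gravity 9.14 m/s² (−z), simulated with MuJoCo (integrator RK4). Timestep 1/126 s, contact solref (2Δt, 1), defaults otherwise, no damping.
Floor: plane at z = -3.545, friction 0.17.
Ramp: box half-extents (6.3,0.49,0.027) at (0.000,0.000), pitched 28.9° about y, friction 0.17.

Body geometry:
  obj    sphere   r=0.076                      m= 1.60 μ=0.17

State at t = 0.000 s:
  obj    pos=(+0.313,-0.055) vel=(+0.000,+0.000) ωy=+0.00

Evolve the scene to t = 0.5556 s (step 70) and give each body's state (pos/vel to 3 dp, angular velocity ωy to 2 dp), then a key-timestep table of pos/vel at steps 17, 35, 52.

State at t = 0.5556 s:
  obj    pos=(+0.740,-0.291) vel=(+1.535,-0.847) ωy=+23.04

Key-timestep trajectory:
   step    t(s)  obj.x    obj.z    obj.vx   obj.vz 
     17  0.1349   +0.338  -0.069  +0.373  -0.206
     35  0.2778   +0.420  -0.114  +0.768  -0.424
     52  0.4127   +0.548  -0.185  +1.140  -0.630


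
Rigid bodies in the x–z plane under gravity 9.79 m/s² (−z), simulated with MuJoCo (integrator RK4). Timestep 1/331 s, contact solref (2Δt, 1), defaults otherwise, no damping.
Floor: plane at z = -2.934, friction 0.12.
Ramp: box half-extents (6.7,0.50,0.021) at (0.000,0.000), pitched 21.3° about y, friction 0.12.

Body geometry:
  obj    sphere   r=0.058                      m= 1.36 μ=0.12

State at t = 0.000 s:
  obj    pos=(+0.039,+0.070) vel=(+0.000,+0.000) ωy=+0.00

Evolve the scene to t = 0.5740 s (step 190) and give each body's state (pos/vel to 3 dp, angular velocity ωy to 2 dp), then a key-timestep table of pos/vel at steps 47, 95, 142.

State at t = 0.5740 s:
  obj    pos=(+0.429,-0.082) vel=(+1.359,-0.530) ωy=+25.13

Key-timestep trajectory:
   step    t(s)  obj.x    obj.z    obj.vx   obj.vz 
     47  0.1420   +0.063  +0.060  +0.336  -0.131
     95  0.2870   +0.136  +0.032  +0.679  -0.265
    142  0.4290   +0.257  -0.015  +1.015  -0.396


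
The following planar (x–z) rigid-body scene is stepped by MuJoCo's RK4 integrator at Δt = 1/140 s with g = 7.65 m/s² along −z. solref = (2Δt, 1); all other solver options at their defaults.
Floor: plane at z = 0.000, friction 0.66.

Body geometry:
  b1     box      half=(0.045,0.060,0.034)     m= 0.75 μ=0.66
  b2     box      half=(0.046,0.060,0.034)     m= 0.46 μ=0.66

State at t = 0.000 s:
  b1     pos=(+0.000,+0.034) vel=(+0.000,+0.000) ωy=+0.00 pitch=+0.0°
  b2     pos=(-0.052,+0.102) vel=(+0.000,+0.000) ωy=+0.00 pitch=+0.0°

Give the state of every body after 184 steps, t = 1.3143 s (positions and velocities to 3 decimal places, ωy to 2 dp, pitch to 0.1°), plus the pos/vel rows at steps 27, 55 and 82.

State at t = 1.3143 s:
  b1     pos=(+0.000,+0.034) vel=(+0.000,+0.000) ωy=+0.00 pitch=+0.0°
  b2     pos=(-0.096,+0.046) vel=(+0.000,+0.000) ωy=+0.00 pitch=-90.0°

Key-timestep trajectory:
   step    t(s)  b1.x    b1.z    b1.vx   b1.vz   b2.x    b2.z    b2.vx   b2.vz 
     27  0.1929   +0.000  +0.034  +0.000  +0.000   -0.070  +0.092  -0.204  -0.204
     55  0.3929   +0.000  +0.034  +0.000  +0.000   -0.111  +0.054  -0.071  +0.027
     82  0.5857   +0.000  +0.034  +0.000  +0.000   -0.094  +0.046  +0.097  +0.048


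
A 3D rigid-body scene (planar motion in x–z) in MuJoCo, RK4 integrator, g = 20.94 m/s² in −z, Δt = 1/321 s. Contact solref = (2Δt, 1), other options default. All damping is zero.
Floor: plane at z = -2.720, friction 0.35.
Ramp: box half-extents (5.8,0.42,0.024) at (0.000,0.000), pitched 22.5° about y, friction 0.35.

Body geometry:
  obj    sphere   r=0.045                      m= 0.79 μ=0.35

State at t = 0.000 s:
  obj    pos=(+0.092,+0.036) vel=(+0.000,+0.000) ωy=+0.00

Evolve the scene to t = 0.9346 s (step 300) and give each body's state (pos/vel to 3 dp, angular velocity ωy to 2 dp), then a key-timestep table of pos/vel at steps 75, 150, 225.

State at t = 0.9346 s:
  obj    pos=(+2.402,-0.920) vel=(+4.942,-2.047) ωy=+118.86

Key-timestep trajectory:
   step    t(s)  obj.x    obj.z    obj.vx   obj.vz 
     75  0.2336   +0.237  -0.023  +1.236  -0.512
    150  0.4673   +0.670  -0.203  +2.471  -1.024
    225  0.7009   +1.391  -0.502  +3.707  -1.535


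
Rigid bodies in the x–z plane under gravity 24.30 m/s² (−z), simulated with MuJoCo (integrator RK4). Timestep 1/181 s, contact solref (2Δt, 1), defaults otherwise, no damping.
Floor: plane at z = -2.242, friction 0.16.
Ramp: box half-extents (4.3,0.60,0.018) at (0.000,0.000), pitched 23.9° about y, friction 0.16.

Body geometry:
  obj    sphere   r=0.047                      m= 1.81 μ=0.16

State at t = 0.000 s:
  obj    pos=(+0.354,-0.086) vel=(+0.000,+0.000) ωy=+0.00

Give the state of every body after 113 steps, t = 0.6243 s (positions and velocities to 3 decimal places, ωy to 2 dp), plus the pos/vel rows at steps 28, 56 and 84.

State at t = 0.6243 s:
  obj    pos=(+1.607,-0.641) vel=(+4.014,-1.779) ωy=+93.36

Key-timestep trajectory:
   step    t(s)  obj.x    obj.z    obj.vx   obj.vz 
     28  0.1547   +0.431  -0.120  +0.995  -0.441
     56  0.3094   +0.662  -0.222  +1.990  -0.882
     84  0.4641   +1.047  -0.393  +2.984  -1.322


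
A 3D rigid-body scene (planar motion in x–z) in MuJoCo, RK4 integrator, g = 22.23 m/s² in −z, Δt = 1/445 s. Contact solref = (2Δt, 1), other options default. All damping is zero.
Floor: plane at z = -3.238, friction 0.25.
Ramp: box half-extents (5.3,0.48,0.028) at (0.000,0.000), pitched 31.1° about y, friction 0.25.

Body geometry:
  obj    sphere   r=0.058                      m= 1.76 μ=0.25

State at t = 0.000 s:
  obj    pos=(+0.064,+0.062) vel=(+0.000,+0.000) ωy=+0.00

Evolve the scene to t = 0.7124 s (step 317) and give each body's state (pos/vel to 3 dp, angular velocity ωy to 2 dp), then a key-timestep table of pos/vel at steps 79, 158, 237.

State at t = 0.7124 s:
  obj    pos=(+1.846,-1.013) vel=(+5.003,-3.018) ωy=+100.72

Key-timestep trajectory:
   step    t(s)  obj.x    obj.z    obj.vx   obj.vz 
     79  0.1775   +0.175  -0.005  +1.247  -0.752
    158  0.3551   +0.507  -0.205  +2.494  -1.504
    237  0.5326   +1.060  -0.539  +3.741  -2.256


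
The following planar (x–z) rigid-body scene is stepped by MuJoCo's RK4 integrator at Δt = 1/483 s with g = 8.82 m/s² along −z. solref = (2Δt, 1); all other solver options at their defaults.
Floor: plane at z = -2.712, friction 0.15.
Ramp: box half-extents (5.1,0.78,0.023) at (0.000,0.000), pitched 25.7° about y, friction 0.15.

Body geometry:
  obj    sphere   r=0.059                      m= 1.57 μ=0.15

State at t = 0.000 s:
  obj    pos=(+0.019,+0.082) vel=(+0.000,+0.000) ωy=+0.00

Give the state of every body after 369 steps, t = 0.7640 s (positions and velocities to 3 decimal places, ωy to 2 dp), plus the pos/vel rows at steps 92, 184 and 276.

State at t = 0.7640 s:
  obj    pos=(+0.737,-0.264) vel=(+1.881,-0.905) ωy=+35.37

Key-timestep trajectory:
   step    t(s)  obj.x    obj.z    obj.vx   obj.vz 
     92  0.1905   +0.064  +0.060  +0.469  -0.226
    184  0.3810   +0.198  -0.004  +0.938  -0.451
    276  0.5714   +0.421  -0.112  +1.407  -0.677


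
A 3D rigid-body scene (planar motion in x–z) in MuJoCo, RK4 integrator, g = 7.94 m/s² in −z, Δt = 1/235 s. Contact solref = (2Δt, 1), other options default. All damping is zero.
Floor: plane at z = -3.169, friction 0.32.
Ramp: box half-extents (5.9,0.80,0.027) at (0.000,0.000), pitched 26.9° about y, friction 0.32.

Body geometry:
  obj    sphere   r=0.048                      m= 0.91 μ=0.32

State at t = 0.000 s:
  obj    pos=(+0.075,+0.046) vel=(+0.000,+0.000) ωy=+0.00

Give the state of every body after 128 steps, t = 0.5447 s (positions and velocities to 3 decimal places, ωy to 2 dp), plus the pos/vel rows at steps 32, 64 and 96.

State at t = 0.5447 s:
  obj    pos=(+0.415,-0.126) vel=(+1.246,-0.632) ωy=+29.11

Key-timestep trajectory:
   step    t(s)  obj.x    obj.z    obj.vx   obj.vz 
     32  0.1362   +0.096  +0.035  +0.312  -0.158
     64  0.2723   +0.160  +0.003  +0.623  -0.316
     96  0.4085   +0.266  -0.051  +0.935  -0.474


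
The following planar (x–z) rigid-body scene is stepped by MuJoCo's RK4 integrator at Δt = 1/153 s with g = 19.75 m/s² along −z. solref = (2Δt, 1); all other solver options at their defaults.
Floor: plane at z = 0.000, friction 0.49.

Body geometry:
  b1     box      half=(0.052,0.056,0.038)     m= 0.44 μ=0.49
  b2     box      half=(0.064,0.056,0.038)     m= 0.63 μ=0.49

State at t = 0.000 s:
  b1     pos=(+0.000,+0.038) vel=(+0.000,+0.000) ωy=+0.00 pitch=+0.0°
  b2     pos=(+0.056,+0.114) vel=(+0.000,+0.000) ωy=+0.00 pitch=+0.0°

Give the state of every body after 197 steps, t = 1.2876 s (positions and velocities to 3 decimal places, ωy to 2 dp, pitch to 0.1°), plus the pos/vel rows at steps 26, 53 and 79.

State at t = 1.2876 s:
  b1     pos=(+0.000,+0.038) vel=(+0.000,+0.000) ωy=+0.00 pitch=+0.0°
  b2     pos=(+0.223,+0.038) vel=(+0.000,+0.000) ωy=+0.00 pitch=+180.0°

Key-timestep trajectory:
   step    t(s)  b1.x    b1.z    b1.vx   b1.vz   b2.x    b2.z    b2.vx   b2.vz 
     26  0.1699   +0.000  +0.038  -0.001  +0.000   +0.076  +0.105  +0.311  -0.227
     53  0.3464   +0.000  +0.038  +0.000  +0.000   +0.147  +0.074  +0.200  +0.026
     79  0.5163   +0.000  +0.038  +0.000  +0.000   +0.185  +0.068  +0.413  -0.224


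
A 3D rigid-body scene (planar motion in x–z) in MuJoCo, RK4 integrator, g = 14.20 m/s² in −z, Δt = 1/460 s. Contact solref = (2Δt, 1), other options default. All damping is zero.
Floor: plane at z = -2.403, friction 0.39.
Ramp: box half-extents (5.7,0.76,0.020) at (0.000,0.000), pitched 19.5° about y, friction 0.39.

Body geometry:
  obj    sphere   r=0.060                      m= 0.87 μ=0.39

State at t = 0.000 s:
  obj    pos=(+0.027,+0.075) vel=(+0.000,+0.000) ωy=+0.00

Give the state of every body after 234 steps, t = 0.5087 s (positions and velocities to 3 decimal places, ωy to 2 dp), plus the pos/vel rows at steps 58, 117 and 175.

State at t = 0.5087 s:
  obj    pos=(+0.440,-0.071) vel=(+1.624,-0.575) ωy=+28.70

Key-timestep trajectory:
   step    t(s)  obj.x    obj.z    obj.vx   obj.vz 
     58  0.1261   +0.052  +0.066  +0.402  -0.143
    117  0.2543   +0.130  +0.039  +0.812  -0.287
    175  0.3804   +0.258  -0.007  +1.214  -0.430


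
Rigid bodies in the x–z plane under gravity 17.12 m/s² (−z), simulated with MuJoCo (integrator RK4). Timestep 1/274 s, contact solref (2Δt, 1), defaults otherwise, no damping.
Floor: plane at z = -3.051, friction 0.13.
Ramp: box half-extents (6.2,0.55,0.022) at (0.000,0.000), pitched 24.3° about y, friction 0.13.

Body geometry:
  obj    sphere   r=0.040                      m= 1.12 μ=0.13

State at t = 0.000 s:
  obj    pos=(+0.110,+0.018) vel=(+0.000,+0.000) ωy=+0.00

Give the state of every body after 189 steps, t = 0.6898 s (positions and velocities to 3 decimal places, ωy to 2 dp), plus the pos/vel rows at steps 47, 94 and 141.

State at t = 0.6898 s:
  obj    pos=(+1.202,-0.474) vel=(+3.164,-1.429) ωy=+86.75

Key-timestep trajectory:
   step    t(s)  obj.x    obj.z    obj.vx   obj.vz 
     47  0.1715   +0.178  -0.012  +0.787  -0.355
     94  0.3431   +0.380  -0.104  +1.574  -0.711
    141  0.5146   +0.718  -0.256  +2.360  -1.066


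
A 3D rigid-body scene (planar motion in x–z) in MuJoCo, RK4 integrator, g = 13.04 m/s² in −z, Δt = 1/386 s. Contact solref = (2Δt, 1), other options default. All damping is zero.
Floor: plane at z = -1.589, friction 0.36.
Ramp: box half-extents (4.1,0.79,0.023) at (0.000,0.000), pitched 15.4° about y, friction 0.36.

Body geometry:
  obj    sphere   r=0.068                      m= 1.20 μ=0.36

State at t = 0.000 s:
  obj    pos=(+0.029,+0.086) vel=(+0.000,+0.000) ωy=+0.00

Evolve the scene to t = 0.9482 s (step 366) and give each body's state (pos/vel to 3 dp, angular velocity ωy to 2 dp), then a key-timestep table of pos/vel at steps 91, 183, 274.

State at t = 0.9482 s:
  obj    pos=(+1.101,-0.209) vel=(+2.261,-0.623) ωy=+34.49

Key-timestep trajectory:
   step    t(s)  obj.x    obj.z    obj.vx   obj.vz 
     91  0.2358   +0.095  +0.068  +0.562  -0.155
    183  0.4741   +0.297  +0.013  +1.131  -0.311
    274  0.7098   +0.630  -0.079  +1.693  -0.466


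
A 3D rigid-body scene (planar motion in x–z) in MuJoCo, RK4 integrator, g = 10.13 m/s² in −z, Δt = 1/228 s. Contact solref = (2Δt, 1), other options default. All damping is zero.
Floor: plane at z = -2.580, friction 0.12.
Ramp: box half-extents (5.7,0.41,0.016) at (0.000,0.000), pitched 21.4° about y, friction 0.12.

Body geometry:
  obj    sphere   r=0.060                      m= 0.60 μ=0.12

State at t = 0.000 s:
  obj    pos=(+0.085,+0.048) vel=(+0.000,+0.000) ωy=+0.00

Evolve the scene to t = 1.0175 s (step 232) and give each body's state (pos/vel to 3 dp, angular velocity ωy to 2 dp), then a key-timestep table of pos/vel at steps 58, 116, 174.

State at t = 1.0175 s:
  obj    pos=(+1.358,-0.451) vel=(+2.501,-0.980) ωy=+44.76

Key-timestep trajectory:
   step    t(s)  obj.x    obj.z    obj.vx   obj.vz 
     58  0.2544   +0.165  +0.017  +0.626  -0.245
    116  0.5088   +0.403  -0.076  +1.251  -0.490
    174  0.7632   +0.801  -0.232  +1.876  -0.735


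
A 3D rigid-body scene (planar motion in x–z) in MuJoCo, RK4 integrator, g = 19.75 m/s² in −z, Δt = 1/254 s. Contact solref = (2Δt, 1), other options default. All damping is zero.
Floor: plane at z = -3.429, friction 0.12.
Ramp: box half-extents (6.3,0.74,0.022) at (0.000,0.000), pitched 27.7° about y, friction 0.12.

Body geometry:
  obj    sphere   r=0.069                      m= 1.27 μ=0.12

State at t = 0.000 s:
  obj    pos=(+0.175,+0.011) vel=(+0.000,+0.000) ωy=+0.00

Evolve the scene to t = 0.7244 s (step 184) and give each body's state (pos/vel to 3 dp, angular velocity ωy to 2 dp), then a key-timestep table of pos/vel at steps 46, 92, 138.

State at t = 0.7244 s:
  obj    pos=(+1.820,-0.853) vel=(+4.534,-2.408) ωy=+54.95

Key-timestep trajectory:
   step    t(s)  obj.x    obj.z    obj.vx   obj.vz 
     46  0.1811   +0.278  -0.043  +1.129  -0.613
     92  0.3622   +0.586  -0.205  +2.278  -1.175
    138  0.5433   +1.100  -0.475  +3.410  -1.781


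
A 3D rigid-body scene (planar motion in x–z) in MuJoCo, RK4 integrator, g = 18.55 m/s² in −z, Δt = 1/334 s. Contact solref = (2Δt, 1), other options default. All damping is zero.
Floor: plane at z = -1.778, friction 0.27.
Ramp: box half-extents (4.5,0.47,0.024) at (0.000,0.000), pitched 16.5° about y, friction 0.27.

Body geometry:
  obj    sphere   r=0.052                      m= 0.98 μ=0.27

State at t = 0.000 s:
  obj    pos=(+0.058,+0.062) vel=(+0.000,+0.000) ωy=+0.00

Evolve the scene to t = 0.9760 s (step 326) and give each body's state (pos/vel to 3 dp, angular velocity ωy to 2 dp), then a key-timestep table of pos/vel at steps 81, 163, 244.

State at t = 0.9760 s:
  obj    pos=(+1.777,-0.447) vel=(+3.522,-1.043) ωy=+70.63

Key-timestep trajectory:
   step    t(s)  obj.x    obj.z    obj.vx   obj.vz 
     81  0.2425   +0.164  +0.031  +0.875  -0.259
    163  0.4880   +0.488  -0.065  +1.761  -0.522
    244  0.7305   +1.021  -0.223  +2.636  -0.781


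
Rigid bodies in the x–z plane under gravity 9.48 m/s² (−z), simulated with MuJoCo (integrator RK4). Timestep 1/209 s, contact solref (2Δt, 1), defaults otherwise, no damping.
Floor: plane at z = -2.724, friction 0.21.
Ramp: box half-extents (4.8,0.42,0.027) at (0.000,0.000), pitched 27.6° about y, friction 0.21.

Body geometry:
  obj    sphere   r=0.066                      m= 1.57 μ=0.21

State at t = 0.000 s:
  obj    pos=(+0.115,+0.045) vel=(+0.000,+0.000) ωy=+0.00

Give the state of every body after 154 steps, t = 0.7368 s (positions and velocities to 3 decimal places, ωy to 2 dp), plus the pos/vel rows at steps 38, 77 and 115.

State at t = 0.7368 s:
  obj    pos=(+0.870,-0.350) vel=(+2.049,-1.071) ωy=+35.01

Key-timestep trajectory:
   step    t(s)  obj.x    obj.z    obj.vx   obj.vz 
     38  0.1818   +0.161  +0.021  +0.506  -0.264
     77  0.3684   +0.304  -0.054  +1.025  -0.536
    115  0.5502   +0.536  -0.175  +1.530  -0.800


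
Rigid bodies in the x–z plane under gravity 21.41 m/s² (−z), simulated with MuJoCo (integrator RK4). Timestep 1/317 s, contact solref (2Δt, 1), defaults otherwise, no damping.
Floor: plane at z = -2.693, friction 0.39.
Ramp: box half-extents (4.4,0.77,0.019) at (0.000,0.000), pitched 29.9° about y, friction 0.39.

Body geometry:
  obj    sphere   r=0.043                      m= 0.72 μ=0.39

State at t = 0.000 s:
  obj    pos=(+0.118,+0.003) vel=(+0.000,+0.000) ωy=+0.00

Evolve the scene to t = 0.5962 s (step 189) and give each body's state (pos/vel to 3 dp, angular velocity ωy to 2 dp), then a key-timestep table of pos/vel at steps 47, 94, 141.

State at t = 0.5962 s:
  obj    pos=(+1.293,-0.672) vel=(+3.940,-2.266) ωy=+105.68

Key-timestep trajectory:
   step    t(s)  obj.x    obj.z    obj.vx   obj.vz 
     47  0.1483   +0.191  -0.038  +0.980  -0.563
     94  0.2965   +0.409  -0.164  +1.960  -1.127
    141  0.4448   +0.772  -0.372  +2.939  -1.690


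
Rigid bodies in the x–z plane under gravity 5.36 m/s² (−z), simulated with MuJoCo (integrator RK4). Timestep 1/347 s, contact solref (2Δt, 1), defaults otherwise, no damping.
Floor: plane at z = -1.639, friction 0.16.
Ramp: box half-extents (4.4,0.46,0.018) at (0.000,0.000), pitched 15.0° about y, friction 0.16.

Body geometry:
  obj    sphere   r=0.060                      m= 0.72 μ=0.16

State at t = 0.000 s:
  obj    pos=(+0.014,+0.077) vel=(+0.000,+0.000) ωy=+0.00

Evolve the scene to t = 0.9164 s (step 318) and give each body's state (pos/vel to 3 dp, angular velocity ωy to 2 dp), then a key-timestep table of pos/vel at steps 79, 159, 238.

State at t = 0.9164 s:
  obj    pos=(+0.416,-0.031) vel=(+0.877,-0.235) ωy=+15.13

Key-timestep trajectory:
   step    t(s)  obj.x    obj.z    obj.vx   obj.vz 
     79  0.2277   +0.039  +0.070  +0.218  -0.058
    159  0.4582   +0.114  +0.050  +0.439  -0.118
    238  0.6859   +0.239  +0.017  +0.657  -0.176


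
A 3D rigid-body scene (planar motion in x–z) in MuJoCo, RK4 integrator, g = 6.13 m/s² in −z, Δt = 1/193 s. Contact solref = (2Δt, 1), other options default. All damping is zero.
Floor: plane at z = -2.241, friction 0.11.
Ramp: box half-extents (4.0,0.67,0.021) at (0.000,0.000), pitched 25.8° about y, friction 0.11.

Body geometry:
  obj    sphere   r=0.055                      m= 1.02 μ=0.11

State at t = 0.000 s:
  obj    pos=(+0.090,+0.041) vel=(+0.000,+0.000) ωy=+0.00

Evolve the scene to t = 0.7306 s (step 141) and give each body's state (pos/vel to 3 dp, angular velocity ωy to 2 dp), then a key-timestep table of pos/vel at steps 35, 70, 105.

State at t = 0.7306 s:
  obj    pos=(+0.585,-0.198) vel=(+1.358,-0.648) ωy=+20.20

Key-timestep trajectory:
   step    t(s)  obj.x    obj.z    obj.vx   obj.vz 
     35  0.1813   +0.120  +0.026  +0.339  -0.156
     70  0.3627   +0.212  -0.018  +0.672  -0.327
    105  0.5440   +0.365  -0.092  +1.011  -0.484


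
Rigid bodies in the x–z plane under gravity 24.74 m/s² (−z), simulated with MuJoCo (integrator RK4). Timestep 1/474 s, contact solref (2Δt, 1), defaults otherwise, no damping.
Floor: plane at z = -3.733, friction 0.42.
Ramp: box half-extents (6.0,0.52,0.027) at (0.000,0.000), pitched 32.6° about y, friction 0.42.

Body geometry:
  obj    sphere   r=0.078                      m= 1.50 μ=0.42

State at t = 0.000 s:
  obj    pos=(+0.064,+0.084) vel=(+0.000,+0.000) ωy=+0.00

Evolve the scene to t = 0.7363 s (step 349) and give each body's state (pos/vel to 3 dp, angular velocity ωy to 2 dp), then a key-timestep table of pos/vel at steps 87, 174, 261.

State at t = 0.7363 s:
  obj    pos=(+2.238,-1.307) vel=(+5.906,-3.777) ωy=+89.86

Key-timestep trajectory:
   step    t(s)  obj.x    obj.z    obj.vx   obj.vz 
     87  0.1835   +0.199  -0.003  +1.472  -0.942
    174  0.3671   +0.604  -0.262  +2.945  -1.883
    261  0.5506   +1.280  -0.694  +4.417  -2.825


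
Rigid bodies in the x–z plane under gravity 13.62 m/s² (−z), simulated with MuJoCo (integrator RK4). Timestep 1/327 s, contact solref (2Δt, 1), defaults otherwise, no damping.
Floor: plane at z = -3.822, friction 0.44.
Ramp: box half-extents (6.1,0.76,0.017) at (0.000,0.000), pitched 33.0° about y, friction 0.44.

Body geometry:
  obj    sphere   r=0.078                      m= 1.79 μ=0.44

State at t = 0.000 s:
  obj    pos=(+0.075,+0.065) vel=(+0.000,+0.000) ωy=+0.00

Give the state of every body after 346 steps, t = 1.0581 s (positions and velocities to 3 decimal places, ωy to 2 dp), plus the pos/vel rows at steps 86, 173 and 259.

State at t = 1.0581 s:
  obj    pos=(+2.563,-1.551) vel=(+4.702,-3.054) ωy=+71.87

Key-timestep trajectory:
   step    t(s)  obj.x    obj.z    obj.vx   obj.vz 
     86  0.2630   +0.229  -0.035  +1.169  -0.759
    173  0.5291   +0.697  -0.339  +2.351  -1.527
    259  0.7920   +1.469  -0.841  +3.520  -2.286


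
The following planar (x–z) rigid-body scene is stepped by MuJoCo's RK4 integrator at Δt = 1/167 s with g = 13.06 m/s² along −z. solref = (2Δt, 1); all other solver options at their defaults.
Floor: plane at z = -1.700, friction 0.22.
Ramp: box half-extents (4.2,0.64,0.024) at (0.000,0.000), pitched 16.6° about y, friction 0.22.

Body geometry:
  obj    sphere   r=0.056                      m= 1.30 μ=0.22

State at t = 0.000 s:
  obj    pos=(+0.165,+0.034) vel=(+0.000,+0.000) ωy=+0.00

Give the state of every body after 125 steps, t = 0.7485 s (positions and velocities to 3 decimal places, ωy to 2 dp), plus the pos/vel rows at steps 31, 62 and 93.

State at t = 0.7485 s:
  obj    pos=(+0.881,-0.179) vel=(+1.912,-0.570) ωy=+35.61

Key-timestep trajectory:
   step    t(s)  obj.x    obj.z    obj.vx   obj.vz 
     31  0.1856   +0.209  +0.021  +0.474  -0.141
     62  0.3713   +0.341  -0.018  +0.948  -0.283
     93  0.5569   +0.561  -0.084  +1.422  -0.424


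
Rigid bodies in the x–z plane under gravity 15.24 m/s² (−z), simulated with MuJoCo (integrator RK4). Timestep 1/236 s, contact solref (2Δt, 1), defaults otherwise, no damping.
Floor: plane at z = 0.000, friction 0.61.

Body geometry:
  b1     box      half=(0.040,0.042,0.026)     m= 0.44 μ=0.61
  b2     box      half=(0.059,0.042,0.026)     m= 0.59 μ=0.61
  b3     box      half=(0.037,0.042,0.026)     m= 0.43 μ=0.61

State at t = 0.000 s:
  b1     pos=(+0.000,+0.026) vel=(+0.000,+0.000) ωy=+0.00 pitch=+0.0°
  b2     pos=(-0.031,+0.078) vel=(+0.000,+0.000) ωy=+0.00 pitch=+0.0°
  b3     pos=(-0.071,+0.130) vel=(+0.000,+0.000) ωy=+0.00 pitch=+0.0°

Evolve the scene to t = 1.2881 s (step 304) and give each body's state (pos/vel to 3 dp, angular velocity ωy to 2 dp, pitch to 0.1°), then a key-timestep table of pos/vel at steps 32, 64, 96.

State at t = 1.2881 s:
  b1     pos=(+0.000,+0.026) vel=(+0.000,+0.000) ωy=+0.00 pitch=+0.0°
  b2     pos=(-0.145,+0.056) vel=(+0.000,+0.000) ωy=-0.01 pitch=-143.8°
  b3     pos=(-0.221,+0.026) vel=(+0.000,+0.000) ωy=+0.00 pitch=+180.0°

Key-timestep trajectory:
   step    t(s)  b1.x    b1.z    b1.vx   b1.vz   b2.x    b2.z    b2.vx   b2.vz   b3.x    b3.z    b3.vx   b3.vz 
     32  0.1356   +0.000  +0.026  +0.001  +0.000   -0.040  +0.079  -0.158  +0.003   -0.094  +0.116  -0.376  -0.315
     64  0.2712   +0.000  +0.026  +0.000  +0.000   -0.083  +0.060  -0.497  -0.191   -0.160  +0.039  -0.333  +0.262
     96  0.4068   +0.000  +0.026  +0.000  +0.000   -0.124  +0.063  -0.288  -0.046   -0.198  +0.041  -0.353  -0.143


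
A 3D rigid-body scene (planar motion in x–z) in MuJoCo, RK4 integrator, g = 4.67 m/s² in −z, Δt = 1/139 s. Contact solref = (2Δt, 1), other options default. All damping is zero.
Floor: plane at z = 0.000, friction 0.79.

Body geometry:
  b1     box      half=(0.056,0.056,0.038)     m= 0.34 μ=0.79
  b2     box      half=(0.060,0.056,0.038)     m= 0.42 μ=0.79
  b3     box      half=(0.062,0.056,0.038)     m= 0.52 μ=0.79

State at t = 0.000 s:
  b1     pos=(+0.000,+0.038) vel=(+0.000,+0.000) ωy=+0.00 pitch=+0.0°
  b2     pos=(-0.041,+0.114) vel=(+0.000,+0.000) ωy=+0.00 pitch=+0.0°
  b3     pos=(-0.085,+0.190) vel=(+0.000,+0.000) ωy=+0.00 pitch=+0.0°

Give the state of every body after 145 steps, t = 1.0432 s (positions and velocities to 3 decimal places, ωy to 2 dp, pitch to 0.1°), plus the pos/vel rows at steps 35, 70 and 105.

State at t = 1.0432 s:
  b1     pos=(+0.000,+0.038) vel=(+0.000,+0.000) ωy=+0.00 pitch=+0.0°
  b2     pos=(-0.100,+0.060) vel=(+0.000,+0.000) ωy=+0.00 pitch=-90.0°
  b3     pos=(-0.314,+0.038) vel=(+0.000,+0.000) ωy=+0.00 pitch=+180.0°

Key-timestep trajectory:
   step    t(s)  b1.x    b1.z    b1.vx   b1.vz   b2.x    b2.z    b2.vx   b2.vz   b3.x    b3.z    b3.vx   b3.vz 
     35  0.2518   +0.000  +0.038  +0.001  +0.000   -0.048  +0.116  -0.062  +0.014   -0.104  +0.183  -0.171  -0.078
     70  0.5036   +0.000  +0.038  +0.000  +0.000   -0.083  +0.105  -0.218  -0.243   -0.176  +0.100  -0.338  -0.784
    105  0.7554   +0.000  +0.038  +0.000  +0.000   -0.100  +0.060  -0.056  -0.029   -0.268  +0.070  -0.335  -0.085


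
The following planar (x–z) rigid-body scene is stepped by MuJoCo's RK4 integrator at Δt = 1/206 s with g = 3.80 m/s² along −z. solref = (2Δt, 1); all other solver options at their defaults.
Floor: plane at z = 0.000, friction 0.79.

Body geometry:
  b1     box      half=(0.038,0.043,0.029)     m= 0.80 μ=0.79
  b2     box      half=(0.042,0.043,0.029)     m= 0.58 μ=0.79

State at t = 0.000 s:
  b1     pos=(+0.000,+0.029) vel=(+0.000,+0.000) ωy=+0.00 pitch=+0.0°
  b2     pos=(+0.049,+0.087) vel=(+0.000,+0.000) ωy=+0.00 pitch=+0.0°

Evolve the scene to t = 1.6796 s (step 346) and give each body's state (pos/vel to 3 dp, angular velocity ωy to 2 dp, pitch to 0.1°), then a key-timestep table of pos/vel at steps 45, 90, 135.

State at t = 1.6796 s:
  b1     pos=(+0.000,+0.029) vel=(+0.000,+0.000) ωy=+0.00 pitch=+0.0°
  b2     pos=(+0.090,+0.042) vel=(+0.000,+0.000) ωy=+0.00 pitch=+90.0°

Key-timestep trajectory:
   step    t(s)  b1.x    b1.z    b1.vx   b1.vz   b2.x    b2.z    b2.vx   b2.vz 
     45  0.2184   +0.000  +0.029  +0.000  +0.000   +0.065  +0.074  +0.126  -0.209
     90  0.4369   +0.000  +0.029  +0.000  +0.000   +0.099  +0.047  +0.056  +0.024
    135  0.6553   +0.000  +0.029  +0.000  +0.000   +0.089  +0.042  -0.047  +0.049


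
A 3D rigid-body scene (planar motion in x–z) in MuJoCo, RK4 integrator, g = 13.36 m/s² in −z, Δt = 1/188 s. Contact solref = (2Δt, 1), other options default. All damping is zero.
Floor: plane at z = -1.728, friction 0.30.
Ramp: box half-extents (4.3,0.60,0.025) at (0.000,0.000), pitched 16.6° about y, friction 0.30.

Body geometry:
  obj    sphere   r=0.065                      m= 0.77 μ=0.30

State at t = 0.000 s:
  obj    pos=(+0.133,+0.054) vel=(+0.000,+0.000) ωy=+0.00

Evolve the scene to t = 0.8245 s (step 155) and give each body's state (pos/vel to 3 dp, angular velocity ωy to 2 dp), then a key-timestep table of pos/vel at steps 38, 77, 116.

State at t = 0.8245 s:
  obj    pos=(+1.021,-0.211) vel=(+2.154,-0.642) ωy=+34.57

Key-timestep trajectory:
   step    t(s)  obj.x    obj.z    obj.vx   obj.vz 
     38  0.2021   +0.186  +0.038  +0.528  -0.157
     77  0.4096   +0.352  -0.011  +1.070  -0.319
    116  0.6170   +0.630  -0.094  +1.612  -0.481


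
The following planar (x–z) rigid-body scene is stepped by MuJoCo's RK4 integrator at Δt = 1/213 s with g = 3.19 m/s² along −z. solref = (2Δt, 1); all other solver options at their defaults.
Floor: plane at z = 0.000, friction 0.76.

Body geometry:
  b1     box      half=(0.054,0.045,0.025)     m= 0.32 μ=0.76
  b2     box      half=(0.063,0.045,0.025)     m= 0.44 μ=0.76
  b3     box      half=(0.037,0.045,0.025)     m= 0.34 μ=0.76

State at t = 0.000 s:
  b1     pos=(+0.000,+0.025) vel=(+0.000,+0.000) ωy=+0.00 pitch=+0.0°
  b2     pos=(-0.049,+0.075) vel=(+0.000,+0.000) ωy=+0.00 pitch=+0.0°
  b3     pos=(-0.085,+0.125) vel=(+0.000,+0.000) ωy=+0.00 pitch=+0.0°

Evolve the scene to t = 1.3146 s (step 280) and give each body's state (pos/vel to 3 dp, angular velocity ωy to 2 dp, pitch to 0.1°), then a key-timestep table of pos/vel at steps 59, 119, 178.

State at t = 1.3146 s:
  b1     pos=(+0.000,+0.025) vel=(+0.000,+0.000) ωy=+0.00 pitch=+0.0°
  b2     pos=(-0.167,+0.060) vel=(+0.000,+0.000) ωy=+0.00 pitch=-138.7°
  b3     pos=(-0.230,+0.025) vel=(+0.000,+0.000) ωy=+0.00 pitch=+180.0°

Key-timestep trajectory:
   step    t(s)  b1.x    b1.z    b1.vx   b1.vz   b2.x    b2.z    b2.vx   b2.vz   b3.x    b3.z    b3.vx   b3.vz 
     59  0.2770   +0.000  +0.025  +0.000  +0.000   -0.058  +0.075  -0.080  -0.014   -0.110  +0.109  -0.190  -0.178
    119  0.5587   +0.000  +0.025  +0.000  +0.000   -0.107  +0.064  -0.264  -0.087   -0.179  +0.043  -0.198  +0.051
    178  0.8357   +0.000  +0.025  +0.000  +0.000   -0.160  +0.063  -0.214  -0.083   -0.229  +0.025  +0.011  +0.017


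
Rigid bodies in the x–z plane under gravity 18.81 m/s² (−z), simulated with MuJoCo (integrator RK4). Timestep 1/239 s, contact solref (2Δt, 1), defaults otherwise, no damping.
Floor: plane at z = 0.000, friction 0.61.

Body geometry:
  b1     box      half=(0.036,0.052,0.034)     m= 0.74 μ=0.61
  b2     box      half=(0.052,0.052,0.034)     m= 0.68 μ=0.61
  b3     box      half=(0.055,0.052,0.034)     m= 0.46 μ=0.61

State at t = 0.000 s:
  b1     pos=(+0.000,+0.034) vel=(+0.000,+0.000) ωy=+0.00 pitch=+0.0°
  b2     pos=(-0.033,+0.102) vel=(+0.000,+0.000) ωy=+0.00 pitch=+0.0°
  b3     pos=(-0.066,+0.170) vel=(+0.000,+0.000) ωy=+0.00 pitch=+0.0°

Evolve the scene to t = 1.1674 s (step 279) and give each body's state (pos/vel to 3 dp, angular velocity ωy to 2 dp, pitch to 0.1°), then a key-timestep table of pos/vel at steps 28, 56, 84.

State at t = 1.1674 s:
  b1     pos=(+0.000,+0.034) vel=(+0.000,+0.000) ωy=+0.00 pitch=+0.0°
  b2     pos=(-0.081,+0.052) vel=(+0.000,+0.000) ωy=+0.00 pitch=-90.0°
  b3     pos=(-0.271,+0.034) vel=(+0.000,+0.000) ωy=+0.00 pitch=+180.0°

Key-timestep trajectory:
   step    t(s)  b1.x    b1.z    b1.vx   b1.vz   b2.x    b2.z    b2.vx   b2.vz   b3.x    b3.z    b3.vx   b3.vz 
     28  0.1172   +0.000  +0.034  +0.001  +0.000   -0.041  +0.102  -0.168  -0.025   -0.090  +0.159  -0.462  -0.264
     56  0.2343   +0.000  +0.034  +0.000  +0.000   -0.076  +0.060  -0.365  -1.136   -0.167  +0.056  -0.992  -0.105
     84  0.3515   +0.000  +0.034  +0.000  +0.000   -0.079  +0.052  +0.016  +0.063   -0.245  +0.056  -0.681  -0.364
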